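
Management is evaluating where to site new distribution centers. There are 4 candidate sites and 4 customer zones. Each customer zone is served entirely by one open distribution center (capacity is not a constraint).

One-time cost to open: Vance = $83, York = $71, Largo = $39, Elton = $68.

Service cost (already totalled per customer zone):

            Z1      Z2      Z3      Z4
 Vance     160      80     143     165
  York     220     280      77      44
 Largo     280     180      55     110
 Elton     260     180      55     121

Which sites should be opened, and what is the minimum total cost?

Open Vance and York; minimum total cost 515.

For any fixed open set, each customer zone goes to its cheapest open site; total = fixed + service.
{Vance, York}: Z1→Vance 160, Z2→Vance 80, Z3→York 77, Z4→York 44. Service 361; fixed 154; total 515.
{Vance, Largo}: Z1→Vance 160, Z2→Vance 80, Z3→Largo 55, Z4→Largo 110. Service 405; fixed 122; total 527.
{Vance, York, Largo}: Z1→Vance 160, Z2→Vance 80, Z3→Largo 55, Z4→York 44. Service 339; fixed 193; total 532.
{Vance, York, Largo, Elton}: service 339 + fixed 261 = 600
No other subset beats 515.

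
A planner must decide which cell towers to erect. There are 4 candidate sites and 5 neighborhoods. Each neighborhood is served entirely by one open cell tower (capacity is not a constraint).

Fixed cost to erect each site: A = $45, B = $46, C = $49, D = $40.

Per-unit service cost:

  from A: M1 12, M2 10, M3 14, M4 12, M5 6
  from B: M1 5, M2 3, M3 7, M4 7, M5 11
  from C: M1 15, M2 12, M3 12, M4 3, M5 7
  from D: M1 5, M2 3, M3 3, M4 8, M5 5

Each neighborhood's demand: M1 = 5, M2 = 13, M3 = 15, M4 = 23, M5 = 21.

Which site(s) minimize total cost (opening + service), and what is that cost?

For any fixed open set, each neighborhood goes to its cheapest open site; total = fixed + service.
{C, D}: M1→D 5·5=25, M2→D 3·13=39, M3→D 3·15=45, M4→C 3·23=69, M5→D 5·21=105. Service 283; fixed 89; total 372.
{A, C, D}: M1→D 5·5=25, M2→D 3·13=39, M3→D 3·15=45, M4→C 3·23=69, M5→D 5·21=105. Service 283; fixed 134; total 417.
{B, C, D}: M1→B 5·5=25, M2→B 3·13=39, M3→D 3·15=45, M4→C 3·23=69, M5→D 5·21=105. Service 283; fixed 135; total 418.
{A, B, C, D}: service 283 + fixed 180 = 463
No other subset beats 372.

Open C and D; minimum total cost 372.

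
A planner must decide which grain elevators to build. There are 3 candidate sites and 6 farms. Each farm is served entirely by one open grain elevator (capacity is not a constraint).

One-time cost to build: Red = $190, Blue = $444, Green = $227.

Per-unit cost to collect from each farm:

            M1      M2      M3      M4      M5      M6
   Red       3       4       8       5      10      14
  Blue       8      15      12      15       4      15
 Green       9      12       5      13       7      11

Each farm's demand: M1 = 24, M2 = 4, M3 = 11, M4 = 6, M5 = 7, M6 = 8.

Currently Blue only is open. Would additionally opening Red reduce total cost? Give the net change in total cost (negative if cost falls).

Yes — net change −86 (cost falls by 86).

Current service cost with {Blue}: 622.
Adding Red: each farm re-picks its cheapest; new service cost 346, saving 276.
Extra fixed cost: 190. Net change = 190 − 276 = -86.
(Totals: 1066 → 980.)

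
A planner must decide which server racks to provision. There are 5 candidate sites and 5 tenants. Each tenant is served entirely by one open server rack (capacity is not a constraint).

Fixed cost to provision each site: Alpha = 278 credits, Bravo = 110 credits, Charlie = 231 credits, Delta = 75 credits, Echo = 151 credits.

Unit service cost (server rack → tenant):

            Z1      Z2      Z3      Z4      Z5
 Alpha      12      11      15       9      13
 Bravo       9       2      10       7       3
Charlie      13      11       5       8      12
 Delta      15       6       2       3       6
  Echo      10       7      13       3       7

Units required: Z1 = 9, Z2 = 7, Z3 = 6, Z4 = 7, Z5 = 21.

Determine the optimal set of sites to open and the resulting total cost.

Open Bravo and Delta; minimum total cost 376.

For any fixed open set, each tenant goes to its cheapest open site; total = fixed + service.
{Bravo, Delta}: Z1→Bravo 9·9=81, Z2→Bravo 2·7=14, Z3→Delta 2·6=12, Z4→Delta 3·7=21, Z5→Bravo 3·21=63. Service 191; fixed 185; total 376.
{Bravo}: service 267 + fixed 110 = 377
{Delta}: service 336 + fixed 75 = 411
{Alpha, Bravo, Charlie, Delta, Echo}: Z1→Bravo 9·9=81, Z2→Bravo 2·7=14, Z3→Delta 2·6=12, Z4→Delta 3·7=21, Z5→Bravo 3·21=63. Service 191; fixed 845; total 1036.
No other subset beats 376.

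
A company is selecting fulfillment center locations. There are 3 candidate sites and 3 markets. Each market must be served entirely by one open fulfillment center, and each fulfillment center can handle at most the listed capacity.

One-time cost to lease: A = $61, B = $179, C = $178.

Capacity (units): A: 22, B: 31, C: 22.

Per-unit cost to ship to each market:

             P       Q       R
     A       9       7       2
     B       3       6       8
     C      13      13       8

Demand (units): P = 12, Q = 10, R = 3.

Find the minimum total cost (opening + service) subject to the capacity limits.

Open {B}: P→B 3·12=36, Q→B 6·10=60, R→B 8·3=24.
Loads: B carries 25/31. Service 120; fixed 179; total 299.
Next best feasible plan costs 342.

Minimum total cost: 299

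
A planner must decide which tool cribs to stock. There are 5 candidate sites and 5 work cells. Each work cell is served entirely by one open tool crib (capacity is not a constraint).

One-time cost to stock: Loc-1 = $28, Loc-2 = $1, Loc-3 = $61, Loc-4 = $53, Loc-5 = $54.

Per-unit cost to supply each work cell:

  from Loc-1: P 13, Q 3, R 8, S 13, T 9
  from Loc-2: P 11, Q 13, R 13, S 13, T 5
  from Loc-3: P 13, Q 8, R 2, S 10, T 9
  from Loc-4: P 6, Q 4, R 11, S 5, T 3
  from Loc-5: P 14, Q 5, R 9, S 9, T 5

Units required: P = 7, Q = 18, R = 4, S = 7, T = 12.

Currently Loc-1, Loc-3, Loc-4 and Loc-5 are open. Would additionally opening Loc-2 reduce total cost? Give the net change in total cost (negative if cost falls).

Current service cost with {Loc-1, Loc-3, Loc-4, Loc-5}: 175.
Adding Loc-2: each work cell re-picks its cheapest; new service cost 175, saving 0.
Extra fixed cost: 1. Net change = 1 − 0 = 1.
(Totals: 371 → 372.)

No — net change +1 (cost rises by 1).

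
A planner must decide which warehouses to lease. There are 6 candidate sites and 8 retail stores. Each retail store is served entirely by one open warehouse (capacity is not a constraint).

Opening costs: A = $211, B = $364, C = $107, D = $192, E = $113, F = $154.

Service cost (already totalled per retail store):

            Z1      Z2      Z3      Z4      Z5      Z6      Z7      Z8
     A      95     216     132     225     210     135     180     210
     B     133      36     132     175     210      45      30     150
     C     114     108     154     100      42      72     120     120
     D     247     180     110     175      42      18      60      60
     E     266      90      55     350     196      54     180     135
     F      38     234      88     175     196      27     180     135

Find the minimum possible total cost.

Minimum total cost: 904

For any fixed open set, each retail store goes to its cheapest open site; total = fixed + service.
{C, F}: Z1→F 38, Z2→C 108, Z3→F 88, Z4→C 100, Z5→C 42, Z6→F 27, Z7→C 120, Z8→C 120. Service 643; fixed 261; total 904.
{C, D}: service 612 + fixed 299 = 911
{C, E}: service 695 + fixed 220 = 915
{A, B, C, D, E, F}: service 379 + fixed 1141 = 1520
No other subset beats 904.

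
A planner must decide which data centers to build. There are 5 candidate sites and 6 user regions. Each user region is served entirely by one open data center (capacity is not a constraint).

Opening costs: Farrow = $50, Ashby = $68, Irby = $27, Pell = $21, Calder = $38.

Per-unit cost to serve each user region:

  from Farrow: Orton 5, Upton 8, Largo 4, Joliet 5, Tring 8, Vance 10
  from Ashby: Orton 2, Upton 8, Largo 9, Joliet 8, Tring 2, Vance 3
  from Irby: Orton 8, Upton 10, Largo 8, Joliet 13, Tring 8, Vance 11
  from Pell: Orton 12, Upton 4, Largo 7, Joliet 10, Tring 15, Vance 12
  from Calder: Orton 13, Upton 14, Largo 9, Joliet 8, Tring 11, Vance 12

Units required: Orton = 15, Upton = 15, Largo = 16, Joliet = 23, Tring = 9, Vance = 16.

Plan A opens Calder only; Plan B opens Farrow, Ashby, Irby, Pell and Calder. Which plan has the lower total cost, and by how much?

Plan A: {Calder}: Orton→Calder 13·15=195, Upton→Calder 14·15=210, Largo→Calder 9·16=144, Joliet→Calder 8·23=184, Tring→Calder 11·9=99, Vance→Calder 12·16=192. Service 1024; fixed 38; total 1062.
Plan B: {Farrow, Ashby, Irby, Pell, Calder}: Orton→Ashby 2·15=30, Upton→Pell 4·15=60, Largo→Farrow 4·16=64, Joliet→Farrow 5·23=115, Tring→Ashby 2·9=18, Vance→Ashby 3·16=48. Service 335; fixed 204; total 539.
Difference: |1062 − 539| = 523.

Plan B is cheaper by 523.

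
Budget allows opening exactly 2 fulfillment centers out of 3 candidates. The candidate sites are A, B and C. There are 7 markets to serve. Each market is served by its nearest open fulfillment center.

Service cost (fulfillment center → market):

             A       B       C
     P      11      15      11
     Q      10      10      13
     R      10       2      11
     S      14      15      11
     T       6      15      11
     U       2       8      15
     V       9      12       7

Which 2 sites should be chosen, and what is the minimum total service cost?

With exactly 2 open, each market uses its cheapest among the chosen.
{A, B}: P→A 11, Q→A 10, R→B 2, S→A 14, T→A 6, U→A 2, V→A 9. Service cost 54.
{A, C}: service cost 57
{B, C}: service cost 60
Among all 3 size-2 choices, {A, B} is lowest.

Choose A and B; total service cost 54.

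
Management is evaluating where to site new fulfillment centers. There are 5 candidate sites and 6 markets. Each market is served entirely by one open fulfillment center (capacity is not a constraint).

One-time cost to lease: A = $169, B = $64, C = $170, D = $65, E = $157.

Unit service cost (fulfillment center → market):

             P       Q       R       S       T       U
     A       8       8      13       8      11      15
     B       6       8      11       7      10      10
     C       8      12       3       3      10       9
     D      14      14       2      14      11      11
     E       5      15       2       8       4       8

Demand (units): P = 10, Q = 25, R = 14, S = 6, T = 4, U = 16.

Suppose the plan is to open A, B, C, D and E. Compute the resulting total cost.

Total cost: 1065

Each market is assigned to its cheapest site among the open ones.
{A, B, C, D, E}: P→E 5·10=50, Q→A 8·25=200, R→D 2·14=28, S→C 3·6=18, T→E 4·4=16, U→E 8·16=128. Service 440; fixed 625; total 1065.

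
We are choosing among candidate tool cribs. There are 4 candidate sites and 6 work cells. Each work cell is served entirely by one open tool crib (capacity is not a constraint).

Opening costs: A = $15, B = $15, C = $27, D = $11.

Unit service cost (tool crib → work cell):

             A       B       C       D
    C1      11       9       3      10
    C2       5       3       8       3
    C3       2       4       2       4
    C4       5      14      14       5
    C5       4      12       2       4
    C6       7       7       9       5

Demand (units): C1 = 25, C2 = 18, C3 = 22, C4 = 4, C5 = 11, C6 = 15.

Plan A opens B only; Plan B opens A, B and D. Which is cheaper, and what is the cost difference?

Plan B is cheaper by 172.

Plan A: {B}: C1→B 9·25=225, C2→B 3·18=54, C3→B 4·22=88, C4→B 14·4=56, C5→B 12·11=132, C6→B 7·15=105. Service 660; fixed 15; total 675.
Plan B: {A, B, D}: C1→B 9·25=225, C2→B 3·18=54, C3→A 2·22=44, C4→A 5·4=20, C5→A 4·11=44, C6→D 5·15=75. Service 462; fixed 41; total 503.
Difference: |675 − 503| = 172.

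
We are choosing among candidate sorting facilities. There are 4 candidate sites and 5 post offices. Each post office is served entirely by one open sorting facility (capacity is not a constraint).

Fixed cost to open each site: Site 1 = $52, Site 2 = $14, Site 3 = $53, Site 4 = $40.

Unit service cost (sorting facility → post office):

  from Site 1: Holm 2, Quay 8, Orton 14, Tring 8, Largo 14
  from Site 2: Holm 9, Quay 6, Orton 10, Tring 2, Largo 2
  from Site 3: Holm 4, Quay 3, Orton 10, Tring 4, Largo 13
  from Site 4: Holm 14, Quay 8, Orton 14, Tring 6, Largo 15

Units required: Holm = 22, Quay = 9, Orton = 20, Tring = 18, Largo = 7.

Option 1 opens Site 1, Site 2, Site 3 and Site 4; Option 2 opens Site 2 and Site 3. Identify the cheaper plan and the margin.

Option 2 is cheaper by 48.

Option 1: {Site 1, Site 2, Site 3, Site 4}: Holm→Site 1 2·22=44, Quay→Site 3 3·9=27, Orton→Site 2 10·20=200, Tring→Site 2 2·18=36, Largo→Site 2 2·7=14. Service 321; fixed 159; total 480.
Option 2: {Site 2, Site 3}: Holm→Site 3 4·22=88, Quay→Site 3 3·9=27, Orton→Site 2 10·20=200, Tring→Site 2 2·18=36, Largo→Site 2 2·7=14. Service 365; fixed 67; total 432.
Difference: |480 − 432| = 48.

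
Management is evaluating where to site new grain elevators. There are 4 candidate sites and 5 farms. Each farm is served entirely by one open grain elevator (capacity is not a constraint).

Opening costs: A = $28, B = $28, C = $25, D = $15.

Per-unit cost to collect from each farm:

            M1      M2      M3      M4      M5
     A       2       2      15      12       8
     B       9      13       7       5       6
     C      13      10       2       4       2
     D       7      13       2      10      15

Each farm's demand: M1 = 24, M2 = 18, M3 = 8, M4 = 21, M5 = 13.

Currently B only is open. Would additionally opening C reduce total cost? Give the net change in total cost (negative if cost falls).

Yes — net change −142 (cost falls by 142).

Current service cost with {B}: 689.
Adding C: each farm re-picks its cheapest; new service cost 522, saving 167.
Extra fixed cost: 25. Net change = 25 − 167 = -142.
(Totals: 717 → 575.)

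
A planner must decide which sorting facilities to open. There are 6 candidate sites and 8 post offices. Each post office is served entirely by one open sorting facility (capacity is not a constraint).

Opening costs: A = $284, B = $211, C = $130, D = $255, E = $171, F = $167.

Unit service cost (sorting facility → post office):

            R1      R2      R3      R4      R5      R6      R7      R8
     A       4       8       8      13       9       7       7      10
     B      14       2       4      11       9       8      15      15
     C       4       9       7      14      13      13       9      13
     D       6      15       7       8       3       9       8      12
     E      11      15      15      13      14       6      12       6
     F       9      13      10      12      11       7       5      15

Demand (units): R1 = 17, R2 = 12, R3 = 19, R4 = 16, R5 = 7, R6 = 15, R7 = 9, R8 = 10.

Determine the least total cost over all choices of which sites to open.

Minimum total cost: 1079

For any fixed open set, each post office goes to its cheapest open site; total = fixed + service.
{B, C}: R1→C 4·17=68, R2→B 2·12=24, R3→B 4·19=76, R4→B 11·16=176, R5→B 9·7=63, R6→B 8·15=120, R7→C 9·9=81, R8→C 13·10=130. Service 738; fixed 341; total 1079.
{B, D}: service 663 + fixed 466 = 1129
{A}: R1→A 4·17=68, R2→A 8·12=96, R3→A 8·19=152, R4→A 13·16=208, R5→A 9·7=63, R6→A 7·15=105, R7→A 7·9=63, R8→A 10·10=100. Service 855; fixed 284; total 1139.
{A, B, C, D, E, F}: service 512 + fixed 1218 = 1730
No other subset beats 1079.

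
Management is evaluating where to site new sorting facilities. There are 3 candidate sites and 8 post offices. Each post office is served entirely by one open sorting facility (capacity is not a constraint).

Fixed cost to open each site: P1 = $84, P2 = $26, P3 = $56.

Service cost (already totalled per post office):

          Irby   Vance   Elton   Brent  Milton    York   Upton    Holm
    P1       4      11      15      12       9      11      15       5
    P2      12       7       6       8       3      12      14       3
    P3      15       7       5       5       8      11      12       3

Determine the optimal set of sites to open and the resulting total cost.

Open P2 only; minimum total cost 91.

For any fixed open set, each post office goes to its cheapest open site; total = fixed + service.
{P2}: Irby→P2 12, Vance→P2 7, Elton→P2 6, Brent→P2 8, Milton→P2 3, York→P2 12, Upton→P2 14, Holm→P2 3. Service 65; fixed 26; total 91.
{P3}: service 66 + fixed 56 = 122
{P2, P3}: Irby→P2 12, Vance→P2 7, Elton→P3 5, Brent→P3 5, Milton→P2 3, York→P3 11, Upton→P3 12, Holm→P2 3. Service 58; fixed 82; total 140.
{P1, P2, P3}: Irby→P1 4, Vance→P2 7, Elton→P3 5, Brent→P3 5, Milton→P2 3, York→P1 11, Upton→P3 12, Holm→P2 3. Service 50; fixed 166; total 216.
No other subset beats 91.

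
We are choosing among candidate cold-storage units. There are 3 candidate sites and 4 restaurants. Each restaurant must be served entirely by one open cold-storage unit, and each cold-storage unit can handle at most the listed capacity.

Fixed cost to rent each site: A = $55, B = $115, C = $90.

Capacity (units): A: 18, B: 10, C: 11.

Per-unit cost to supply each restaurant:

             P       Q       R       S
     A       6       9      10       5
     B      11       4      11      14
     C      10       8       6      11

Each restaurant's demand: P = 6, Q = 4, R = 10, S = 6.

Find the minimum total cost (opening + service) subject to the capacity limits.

Minimum total cost: 307

Open {A, C}: P→A 6·6=36, Q→A 9·4=36, R→C 6·10=60, S→A 5·6=30.
Loads: A carries 16/18, C carries 10/11. Service 162; fixed 145; total 307.
Next best feasible plan costs 367.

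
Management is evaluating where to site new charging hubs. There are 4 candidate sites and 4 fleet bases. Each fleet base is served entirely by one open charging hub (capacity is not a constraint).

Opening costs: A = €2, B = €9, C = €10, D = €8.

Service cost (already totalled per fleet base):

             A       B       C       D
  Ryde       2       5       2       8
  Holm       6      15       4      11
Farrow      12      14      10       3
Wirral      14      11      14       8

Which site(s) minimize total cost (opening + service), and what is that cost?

Open A and D; minimum total cost 29.

For any fixed open set, each fleet base goes to its cheapest open site; total = fixed + service.
{A, D}: Ryde→A 2, Holm→A 6, Farrow→D 3, Wirral→D 8. Service 19; fixed 10; total 29.
{C, D}: service 17 + fixed 18 = 35
{A}: service 34 + fixed 2 = 36
{A, B, C, D}: service 17 + fixed 29 = 46
No other subset beats 29.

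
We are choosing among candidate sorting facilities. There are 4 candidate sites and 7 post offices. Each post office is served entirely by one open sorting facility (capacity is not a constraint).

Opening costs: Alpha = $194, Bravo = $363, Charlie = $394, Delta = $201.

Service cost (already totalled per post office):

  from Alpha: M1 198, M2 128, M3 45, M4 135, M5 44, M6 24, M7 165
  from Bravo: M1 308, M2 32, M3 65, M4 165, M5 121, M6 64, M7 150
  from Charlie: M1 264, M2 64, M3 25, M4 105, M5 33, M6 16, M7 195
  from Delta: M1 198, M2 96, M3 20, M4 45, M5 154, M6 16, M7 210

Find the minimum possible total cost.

Minimum total cost: 933

For any fixed open set, each post office goes to its cheapest open site; total = fixed + service.
{Alpha}: M1→Alpha 198, M2→Alpha 128, M3→Alpha 45, M4→Alpha 135, M5→Alpha 44, M6→Alpha 24, M7→Alpha 165. Service 739; fixed 194; total 933.
{Delta}: service 739 + fixed 201 = 940
{Alpha, Delta}: service 584 + fixed 395 = 979
{Alpha, Bravo, Charlie, Delta}: service 494 + fixed 1152 = 1646
No other subset beats 933.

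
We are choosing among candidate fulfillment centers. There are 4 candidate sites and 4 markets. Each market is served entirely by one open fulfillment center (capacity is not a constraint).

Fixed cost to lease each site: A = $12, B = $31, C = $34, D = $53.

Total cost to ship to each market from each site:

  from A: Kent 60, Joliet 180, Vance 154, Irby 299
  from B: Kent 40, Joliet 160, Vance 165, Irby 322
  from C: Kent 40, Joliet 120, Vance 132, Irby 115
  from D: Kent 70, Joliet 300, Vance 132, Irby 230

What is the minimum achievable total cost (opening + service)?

Minimum total cost: 441

For any fixed open set, each market goes to its cheapest open site; total = fixed + service.
{C}: Kent→C 40, Joliet→C 120, Vance→C 132, Irby→C 115. Service 407; fixed 34; total 441.
{A, C}: service 407 + fixed 46 = 453
{B, C}: service 407 + fixed 65 = 472
{A, B, C, D}: Kent→B 40, Joliet→C 120, Vance→C 132, Irby→C 115. Service 407; fixed 130; total 537.
No other subset beats 441.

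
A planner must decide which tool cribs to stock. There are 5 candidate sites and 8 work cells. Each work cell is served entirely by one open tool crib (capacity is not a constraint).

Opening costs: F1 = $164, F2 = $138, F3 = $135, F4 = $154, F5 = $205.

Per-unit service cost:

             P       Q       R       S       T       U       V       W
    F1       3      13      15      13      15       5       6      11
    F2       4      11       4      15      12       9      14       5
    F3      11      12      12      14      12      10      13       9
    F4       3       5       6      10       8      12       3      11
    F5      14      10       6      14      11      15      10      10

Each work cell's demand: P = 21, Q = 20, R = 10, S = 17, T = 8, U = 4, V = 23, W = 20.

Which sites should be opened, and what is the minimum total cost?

Open F2 and F4; minimum total cost 934.

For any fixed open set, each work cell goes to its cheapest open site; total = fixed + service.
{F2, F4}: P→F4 3·21=63, Q→F4 5·20=100, R→F2 4·10=40, S→F4 10·17=170, T→F4 8·8=64, U→F2 9·4=36, V→F4 3·23=69, W→F2 5·20=100. Service 642; fixed 292; total 934.
{F4}: service 794 + fixed 154 = 948
{F3, F4}: P→F4 3·21=63, Q→F4 5·20=100, R→F4 6·10=60, S→F4 10·17=170, T→F4 8·8=64, U→F3 10·4=40, V→F4 3·23=69, W→F3 9·20=180. Service 746; fixed 289; total 1035.
{F1, F2, F3, F4, F5}: service 626 + fixed 796 = 1422
No other subset beats 934.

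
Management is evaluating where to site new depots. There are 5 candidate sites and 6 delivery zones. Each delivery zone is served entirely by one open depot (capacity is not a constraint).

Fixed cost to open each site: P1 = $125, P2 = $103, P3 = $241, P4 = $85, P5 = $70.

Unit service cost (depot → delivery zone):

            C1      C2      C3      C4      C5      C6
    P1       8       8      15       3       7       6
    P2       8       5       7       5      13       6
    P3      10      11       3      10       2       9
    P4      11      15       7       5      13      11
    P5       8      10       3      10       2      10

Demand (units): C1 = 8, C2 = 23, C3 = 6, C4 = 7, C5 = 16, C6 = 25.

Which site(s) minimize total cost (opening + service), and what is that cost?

Open P2 and P5; minimum total cost 587.

For any fixed open set, each delivery zone goes to its cheapest open site; total = fixed + service.
{P2, P5}: C1→P2 8·8=64, C2→P2 5·23=115, C3→P5 3·6=18, C4→P2 5·7=35, C5→P5 2·16=32, C6→P2 6·25=150. Service 414; fixed 173; total 587.
{P1, P5}: service 469 + fixed 195 = 664
{P2, P4, P5}: service 414 + fixed 258 = 672
{P1, P2, P3, P4, P5}: C1→P1 8·8=64, C2→P2 5·23=115, C3→P3 3·6=18, C4→P1 3·7=21, C5→P3 2·16=32, C6→P1 6·25=150. Service 400; fixed 624; total 1024.
No other subset beats 587.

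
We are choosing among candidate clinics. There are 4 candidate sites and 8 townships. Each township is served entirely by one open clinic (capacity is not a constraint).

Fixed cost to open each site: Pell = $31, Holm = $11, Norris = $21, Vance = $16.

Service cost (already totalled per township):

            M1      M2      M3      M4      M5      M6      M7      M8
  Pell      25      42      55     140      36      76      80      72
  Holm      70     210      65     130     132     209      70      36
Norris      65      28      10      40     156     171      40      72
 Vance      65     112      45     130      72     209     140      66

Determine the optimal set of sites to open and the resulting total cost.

Open Pell, Holm and Norris; minimum total cost 354.

For any fixed open set, each township goes to its cheapest open site; total = fixed + service.
{Pell, Holm, Norris}: M1→Pell 25, M2→Norris 28, M3→Norris 10, M4→Norris 40, M5→Pell 36, M6→Pell 76, M7→Norris 40, M8→Holm 36. Service 291; fixed 63; total 354.
{Pell, Holm, Norris, Vance}: service 291 + fixed 79 = 370
{Pell, Norris}: M1→Pell 25, M2→Norris 28, M3→Norris 10, M4→Norris 40, M5→Pell 36, M6→Pell 76, M7→Norris 40, M8→Pell 72. Service 327; fixed 52; total 379.
{Holm}: M1→Holm 70, M2→Holm 210, M3→Holm 65, M4→Holm 130, M5→Holm 132, M6→Holm 209, M7→Holm 70, M8→Holm 36. Service 922; fixed 11; total 933.
No other subset beats 354.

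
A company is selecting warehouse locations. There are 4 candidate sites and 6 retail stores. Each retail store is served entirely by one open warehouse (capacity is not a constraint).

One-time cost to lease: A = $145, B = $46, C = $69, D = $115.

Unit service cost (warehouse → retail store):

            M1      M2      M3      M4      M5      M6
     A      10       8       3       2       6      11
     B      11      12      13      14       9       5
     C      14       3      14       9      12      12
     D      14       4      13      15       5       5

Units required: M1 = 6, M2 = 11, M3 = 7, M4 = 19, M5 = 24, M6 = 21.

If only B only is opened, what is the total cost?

Total cost: 922

Each retail store is assigned to its cheapest site among the open ones.
{B}: M1→B 11·6=66, M2→B 12·11=132, M3→B 13·7=91, M4→B 14·19=266, M5→B 9·24=216, M6→B 5·21=105. Service 876; fixed 46; total 922.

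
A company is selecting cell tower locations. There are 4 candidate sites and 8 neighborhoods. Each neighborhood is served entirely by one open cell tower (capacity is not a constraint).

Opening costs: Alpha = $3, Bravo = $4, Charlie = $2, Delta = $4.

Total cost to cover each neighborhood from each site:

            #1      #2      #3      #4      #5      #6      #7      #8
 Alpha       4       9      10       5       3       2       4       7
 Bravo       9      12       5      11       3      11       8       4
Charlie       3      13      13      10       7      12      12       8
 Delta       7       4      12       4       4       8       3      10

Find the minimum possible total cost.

Minimum total cost: 40

For any fixed open set, each neighborhood goes to its cheapest open site; total = fixed + service.
{Alpha, Bravo, Delta}: #1→Alpha 4, #2→Delta 4, #3→Bravo 5, #4→Delta 4, #5→Alpha 3, #6→Alpha 2, #7→Delta 3, #8→Bravo 4. Service 29; fixed 11; total 40.
{Alpha, Bravo, Charlie, Delta}: #1→Charlie 3, #2→Delta 4, #3→Bravo 5, #4→Delta 4, #5→Alpha 3, #6→Alpha 2, #7→Delta 3, #8→Bravo 4. Service 28; fixed 13; total 41.
{Alpha, Bravo}: service 36 + fixed 7 = 43
{Charlie}: #1→Charlie 3, #2→Charlie 13, #3→Charlie 13, #4→Charlie 10, #5→Charlie 7, #6→Charlie 12, #7→Charlie 12, #8→Charlie 8. Service 78; fixed 2; total 80.
No other subset beats 40.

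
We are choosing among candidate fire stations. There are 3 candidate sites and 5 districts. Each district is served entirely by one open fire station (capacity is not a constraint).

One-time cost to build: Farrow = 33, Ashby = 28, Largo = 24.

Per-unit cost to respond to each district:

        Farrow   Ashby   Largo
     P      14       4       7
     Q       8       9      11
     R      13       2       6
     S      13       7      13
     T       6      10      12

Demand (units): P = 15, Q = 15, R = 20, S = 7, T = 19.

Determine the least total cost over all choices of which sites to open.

For any fixed open set, each district goes to its cheapest open site; total = fixed + service.
{Farrow, Ashby}: P→Ashby 4·15=60, Q→Farrow 8·15=120, R→Ashby 2·20=40, S→Ashby 7·7=49, T→Farrow 6·19=114. Service 383; fixed 61; total 444.
{Farrow, Ashby, Largo}: service 383 + fixed 85 = 468
{Ashby}: P→Ashby 4·15=60, Q→Ashby 9·15=135, R→Ashby 2·20=40, S→Ashby 7·7=49, T→Ashby 10·19=190. Service 474; fixed 28; total 502.
{Largo}: service 709 + fixed 24 = 733
No other subset beats 444.

Minimum total cost: 444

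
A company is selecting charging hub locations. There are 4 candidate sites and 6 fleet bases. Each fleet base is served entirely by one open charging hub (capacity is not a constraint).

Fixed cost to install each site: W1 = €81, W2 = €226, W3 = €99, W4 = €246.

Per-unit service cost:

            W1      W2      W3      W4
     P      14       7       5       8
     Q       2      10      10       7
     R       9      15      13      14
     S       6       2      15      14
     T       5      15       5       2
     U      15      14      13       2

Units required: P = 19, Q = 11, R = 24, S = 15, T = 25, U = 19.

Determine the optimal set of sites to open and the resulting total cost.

Open W1 and W4; minimum total cost 895.

For any fixed open set, each fleet base goes to its cheapest open site; total = fixed + service.
{W1, W4}: P→W4 8·19=152, Q→W1 2·11=22, R→W1 9·24=216, S→W1 6·15=90, T→W4 2·25=50, U→W4 2·19=38. Service 568; fixed 327; total 895.
{W1, W3, W4}: service 511 + fixed 426 = 937
{W1, W3}: P→W3 5·19=95, Q→W1 2·11=22, R→W1 9·24=216, S→W1 6·15=90, T→W1 5·25=125, U→W3 13·19=247. Service 795; fixed 180; total 975.
{W1, W2, W3, W4}: service 451 + fixed 652 = 1103
(All 15 nonempty subsets were checked; W1 and W4 is lowest.)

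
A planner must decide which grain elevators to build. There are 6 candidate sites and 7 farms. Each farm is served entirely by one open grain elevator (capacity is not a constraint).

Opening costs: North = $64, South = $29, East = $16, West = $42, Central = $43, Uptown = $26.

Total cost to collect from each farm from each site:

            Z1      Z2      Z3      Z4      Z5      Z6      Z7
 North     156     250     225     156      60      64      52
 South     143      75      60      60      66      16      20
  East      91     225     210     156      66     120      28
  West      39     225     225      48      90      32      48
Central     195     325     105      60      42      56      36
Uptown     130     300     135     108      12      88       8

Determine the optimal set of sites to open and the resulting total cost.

Open South, West and Uptown; minimum total cost 355.

For any fixed open set, each farm goes to its cheapest open site; total = fixed + service.
{South, West, Uptown}: Z1→West 39, Z2→South 75, Z3→South 60, Z4→West 48, Z5→Uptown 12, Z6→South 16, Z7→Uptown 8. Service 258; fixed 97; total 355.
{South, East, West, Uptown}: Z1→West 39, Z2→South 75, Z3→South 60, Z4→West 48, Z5→Uptown 12, Z6→South 16, Z7→Uptown 8. Service 258; fixed 113; total 371.
{South, East, Uptown}: service 322 + fixed 71 = 393
{North, South, East, West, Central, Uptown}: service 258 + fixed 220 = 478
No other subset beats 355.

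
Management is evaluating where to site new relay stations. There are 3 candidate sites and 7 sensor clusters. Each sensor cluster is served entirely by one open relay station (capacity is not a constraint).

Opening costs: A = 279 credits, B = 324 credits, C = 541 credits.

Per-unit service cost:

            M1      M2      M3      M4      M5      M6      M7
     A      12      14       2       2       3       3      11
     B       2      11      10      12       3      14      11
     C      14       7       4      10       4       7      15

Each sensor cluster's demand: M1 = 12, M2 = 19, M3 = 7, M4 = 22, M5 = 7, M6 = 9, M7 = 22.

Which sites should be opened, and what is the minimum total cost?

For any fixed open set, each sensor cluster goes to its cheapest open site; total = fixed + service.
{A}: M1→A 12·12=144, M2→A 14·19=266, M3→A 2·7=14, M4→A 2·22=44, M5→A 3·7=21, M6→A 3·9=27, M7→A 11·22=242. Service 758; fixed 279; total 1037.
{A, B}: service 581 + fixed 603 = 1184
{B}: service 956 + fixed 324 = 1280
{A, B, C}: M1→B 2·12=24, M2→C 7·19=133, M3→A 2·7=14, M4→A 2·22=44, M5→A 3·7=21, M6→A 3·9=27, M7→A 11·22=242. Service 505; fixed 1144; total 1649.
No other subset beats 1037.

Open A only; minimum total cost 1037.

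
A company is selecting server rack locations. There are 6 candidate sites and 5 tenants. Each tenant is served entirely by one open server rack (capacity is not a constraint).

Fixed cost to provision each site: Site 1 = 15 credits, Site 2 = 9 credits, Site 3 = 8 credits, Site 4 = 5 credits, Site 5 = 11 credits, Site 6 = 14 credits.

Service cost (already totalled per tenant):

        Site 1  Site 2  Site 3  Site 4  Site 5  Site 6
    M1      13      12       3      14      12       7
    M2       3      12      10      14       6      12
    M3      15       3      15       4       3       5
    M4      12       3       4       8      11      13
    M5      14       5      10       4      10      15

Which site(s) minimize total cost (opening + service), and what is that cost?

For any fixed open set, each tenant goes to its cheapest open site; total = fixed + service.
{Site 3, Site 4}: M1→Site 3 3, M2→Site 3 10, M3→Site 4 4, M4→Site 3 4, M5→Site 4 4. Service 25; fixed 13; total 38.
{Site 2, Site 3}: service 24 + fixed 17 = 41
{Site 2}: service 35 + fixed 9 = 44
{Site 1, Site 2, Site 3, Site 4, Site 5, Site 6}: service 16 + fixed 62 = 78
No other subset beats 38.

Open Site 3 and Site 4; minimum total cost 38.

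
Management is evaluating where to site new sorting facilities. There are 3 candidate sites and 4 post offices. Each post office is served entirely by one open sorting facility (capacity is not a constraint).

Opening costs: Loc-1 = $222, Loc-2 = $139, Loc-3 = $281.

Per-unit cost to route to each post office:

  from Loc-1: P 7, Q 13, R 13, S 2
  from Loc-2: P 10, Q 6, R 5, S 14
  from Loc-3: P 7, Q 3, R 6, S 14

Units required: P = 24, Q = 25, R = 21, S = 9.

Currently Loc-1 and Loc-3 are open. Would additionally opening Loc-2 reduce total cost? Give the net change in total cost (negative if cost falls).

Current service cost with {Loc-1, Loc-3}: 387.
Adding Loc-2: each post office re-picks its cheapest; new service cost 366, saving 21.
Extra fixed cost: 139. Net change = 139 − 21 = 118.
(Totals: 890 → 1008.)

No — net change +118 (cost rises by 118).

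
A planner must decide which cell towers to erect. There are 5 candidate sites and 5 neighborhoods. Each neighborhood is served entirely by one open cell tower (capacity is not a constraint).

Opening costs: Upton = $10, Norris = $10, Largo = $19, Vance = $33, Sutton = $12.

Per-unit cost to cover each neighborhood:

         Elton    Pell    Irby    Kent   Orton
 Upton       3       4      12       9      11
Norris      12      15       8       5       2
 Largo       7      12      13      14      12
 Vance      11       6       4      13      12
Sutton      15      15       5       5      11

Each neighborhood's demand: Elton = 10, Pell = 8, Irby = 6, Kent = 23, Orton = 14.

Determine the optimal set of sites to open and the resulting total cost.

Open Upton, Norris and Sutton; minimum total cost 267.

For any fixed open set, each neighborhood goes to its cheapest open site; total = fixed + service.
{Upton, Norris, Sutton}: Elton→Upton 3·10=30, Pell→Upton 4·8=32, Irby→Sutton 5·6=30, Kent→Norris 5·23=115, Orton→Norris 2·14=28. Service 235; fixed 32; total 267.
{Upton, Norris}: service 253 + fixed 20 = 273
{Upton, Norris, Vance}: Elton→Upton 3·10=30, Pell→Upton 4·8=32, Irby→Vance 4·6=24, Kent→Norris 5·23=115, Orton→Norris 2·14=28. Service 229; fixed 53; total 282.
{Upton, Norris, Largo, Vance, Sutton}: service 229 + fixed 84 = 313
No other subset beats 267.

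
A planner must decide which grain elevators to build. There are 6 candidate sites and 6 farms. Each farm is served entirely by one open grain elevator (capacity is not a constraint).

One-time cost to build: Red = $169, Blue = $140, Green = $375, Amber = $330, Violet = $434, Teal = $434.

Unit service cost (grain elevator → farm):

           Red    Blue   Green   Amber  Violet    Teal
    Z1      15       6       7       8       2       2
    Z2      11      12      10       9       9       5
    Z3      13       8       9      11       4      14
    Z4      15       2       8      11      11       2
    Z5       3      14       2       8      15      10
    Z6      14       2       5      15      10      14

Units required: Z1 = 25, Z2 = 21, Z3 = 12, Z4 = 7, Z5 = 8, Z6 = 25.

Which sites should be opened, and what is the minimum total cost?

Open Blue only; minimum total cost 814.

For any fixed open set, each farm goes to its cheapest open site; total = fixed + service.
{Blue}: Z1→Blue 6·25=150, Z2→Blue 12·21=252, Z3→Blue 8·12=96, Z4→Blue 2·7=14, Z5→Blue 14·8=112, Z6→Blue 2·25=50. Service 674; fixed 140; total 814.
{Red, Blue}: service 565 + fixed 309 = 874
{Blue, Teal}: Z1→Teal 2·25=50, Z2→Teal 5·21=105, Z3→Blue 8·12=96, Z4→Blue 2·7=14, Z5→Teal 10·8=80, Z6→Blue 2·25=50. Service 395; fixed 574; total 969.
{Red, Blue, Green, Amber, Violet, Teal}: Z1→Violet 2·25=50, Z2→Teal 5·21=105, Z3→Violet 4·12=48, Z4→Blue 2·7=14, Z5→Green 2·8=16, Z6→Blue 2·25=50. Service 283; fixed 1882; total 2165.
No other subset beats 814.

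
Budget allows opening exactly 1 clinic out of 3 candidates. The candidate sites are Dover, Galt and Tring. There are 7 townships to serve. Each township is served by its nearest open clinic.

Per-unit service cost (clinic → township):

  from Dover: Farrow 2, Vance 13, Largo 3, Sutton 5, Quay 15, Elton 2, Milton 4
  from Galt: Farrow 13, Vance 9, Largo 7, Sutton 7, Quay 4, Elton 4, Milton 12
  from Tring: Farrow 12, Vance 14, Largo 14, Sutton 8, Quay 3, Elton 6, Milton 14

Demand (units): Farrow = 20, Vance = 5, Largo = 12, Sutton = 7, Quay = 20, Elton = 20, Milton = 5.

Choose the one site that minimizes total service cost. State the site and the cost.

With exactly 1 open, each township uses its cheapest among the chosen.
{Dover}: Farrow→Dover 2·20=40, Vance→Dover 13·5=65, Largo→Dover 3·12=36, Sutton→Dover 5·7=35, Quay→Dover 15·20=300, Elton→Dover 2·20=40, Milton→Dover 4·5=20. Service cost 536.
{Galt}: service cost 658
{Tring}: service cost 784
Among all 3 size-1 choices, {Dover} is lowest.

Choose Dover only; total service cost 536.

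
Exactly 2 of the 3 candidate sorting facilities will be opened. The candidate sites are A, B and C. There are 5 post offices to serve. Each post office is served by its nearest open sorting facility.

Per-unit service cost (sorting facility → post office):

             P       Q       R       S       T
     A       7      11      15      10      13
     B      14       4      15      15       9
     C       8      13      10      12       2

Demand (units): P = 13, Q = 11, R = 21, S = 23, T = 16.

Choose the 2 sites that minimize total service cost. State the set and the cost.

With exactly 2 open, each post office uses its cheapest among the chosen.
{B, C}: P→C 8·13=104, Q→B 4·11=44, R→C 10·21=210, S→C 12·23=276, T→C 2·16=32. Service cost 666.
{A, C}: service cost 684
{A, B}: service cost 824
Among all 3 size-2 choices, {B, C} is lowest.

Choose B and C; total service cost 666.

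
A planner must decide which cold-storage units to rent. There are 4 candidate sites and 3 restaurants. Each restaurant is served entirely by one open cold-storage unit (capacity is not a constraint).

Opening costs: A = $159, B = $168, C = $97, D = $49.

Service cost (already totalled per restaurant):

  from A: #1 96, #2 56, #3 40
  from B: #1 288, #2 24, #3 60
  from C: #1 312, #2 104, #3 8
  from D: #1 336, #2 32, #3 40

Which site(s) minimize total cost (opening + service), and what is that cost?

Open A only; minimum total cost 351.

For any fixed open set, each restaurant goes to its cheapest open site; total = fixed + service.
{A}: #1→A 96, #2→A 56, #3→A 40. Service 192; fixed 159; total 351.
{A, D}: #1→A 96, #2→D 32, #3→A 40. Service 168; fixed 208; total 376.
{A, C}: service 160 + fixed 256 = 416
{A, B, C, D}: #1→A 96, #2→B 24, #3→C 8. Service 128; fixed 473; total 601.
(All 15 nonempty subsets were checked; A only is lowest.)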